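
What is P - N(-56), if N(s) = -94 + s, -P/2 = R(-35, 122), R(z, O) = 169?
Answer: -188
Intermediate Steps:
P = -338 (P = -2*169 = -338)
P - N(-56) = -338 - (-94 - 56) = -338 - 1*(-150) = -338 + 150 = -188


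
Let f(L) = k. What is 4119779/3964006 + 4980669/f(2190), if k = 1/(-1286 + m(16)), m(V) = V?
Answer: -25074120281898001/3964006 ≈ -6.3255e+9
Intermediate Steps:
k = -1/1270 (k = 1/(-1286 + 16) = 1/(-1270) = -1/1270 ≈ -0.00078740)
f(L) = -1/1270
4119779/3964006 + 4980669/f(2190) = 4119779/3964006 + 4980669/(-1/1270) = 4119779*(1/3964006) + 4980669*(-1270) = 4119779/3964006 - 6325449630 = -25074120281898001/3964006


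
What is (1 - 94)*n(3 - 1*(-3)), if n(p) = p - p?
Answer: 0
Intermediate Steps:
n(p) = 0
(1 - 94)*n(3 - 1*(-3)) = (1 - 94)*0 = -93*0 = 0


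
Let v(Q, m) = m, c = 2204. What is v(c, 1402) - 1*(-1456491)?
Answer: 1457893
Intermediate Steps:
v(c, 1402) - 1*(-1456491) = 1402 - 1*(-1456491) = 1402 + 1456491 = 1457893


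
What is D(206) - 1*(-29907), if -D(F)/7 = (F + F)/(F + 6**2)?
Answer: 3617305/121 ≈ 29895.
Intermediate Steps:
D(F) = -14*F/(36 + F) (D(F) = -7*(F + F)/(F + 6**2) = -7*2*F/(F + 36) = -7*2*F/(36 + F) = -14*F/(36 + F))
D(206) - 1*(-29907) = -14*206/(36 + 206) - 1*(-29907) = -14*206/242 + 29907 = -14*206*1/242 + 29907 = -1442/121 + 29907 = 3617305/121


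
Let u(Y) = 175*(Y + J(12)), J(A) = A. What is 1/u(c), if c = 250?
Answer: 1/45850 ≈ 2.1810e-5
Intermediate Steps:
u(Y) = 2100 + 175*Y (u(Y) = 175*(Y + 12) = 175*(12 + Y) = 2100 + 175*Y)
1/u(c) = 1/(2100 + 175*250) = 1/(2100 + 43750) = 1/45850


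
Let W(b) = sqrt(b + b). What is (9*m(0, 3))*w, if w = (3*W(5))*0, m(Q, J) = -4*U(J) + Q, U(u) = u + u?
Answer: 0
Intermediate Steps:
U(u) = 2*u
m(Q, J) = Q - 8*J (m(Q, J) = -8*J + Q = Q - 8*J)
W(b) = sqrt(2)*sqrt(b) (W(b) = sqrt(2*b) = sqrt(2)*sqrt(b))
w = 0 (w = (3*(sqrt(2)*sqrt(5)))*0 = (3*sqrt(10))*0 = 0)
(9*m(0, 3))*w = (9*(0 - 8*3))*0 = (9*(0 - 24))*0 = (9*(-24))*0 = -216*0 = 0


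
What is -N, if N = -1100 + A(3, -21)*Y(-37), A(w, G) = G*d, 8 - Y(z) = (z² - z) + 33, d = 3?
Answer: -89053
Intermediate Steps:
Y(z) = -25 + z - z² (Y(z) = 8 - ((z² - z) + 33) = 8 - (33 + z² - z) = 8 + (-33 + z - z²) = -25 + z - z²)
A(w, G) = 3*G (A(w, G) = G*3 = 3*G)
N = 89053 (N = -1100 + (3*(-21))*(-25 - 37 - 1*(-37)²) = -1100 - 63*(-25 - 37 - 1*1369) = -1100 - 63*(-25 - 37 - 1369) = -1100 - 63*(-1431) = -1100 + 90153 = 89053)
-N = -1*89053 = -89053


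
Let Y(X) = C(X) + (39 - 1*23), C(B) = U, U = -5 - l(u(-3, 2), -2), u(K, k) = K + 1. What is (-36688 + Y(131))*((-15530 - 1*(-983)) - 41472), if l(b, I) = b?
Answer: 2054496825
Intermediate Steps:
u(K, k) = 1 + K
U = -3 (U = -5 - (1 - 3) = -5 - 1*(-2) = -5 + 2 = -3)
C(B) = -3
Y(X) = 13 (Y(X) = -3 + (39 - 1*23) = -3 + (39 - 23) = -3 + 16 = 13)
(-36688 + Y(131))*((-15530 - 1*(-983)) - 41472) = (-36688 + 13)*((-15530 - 1*(-983)) - 41472) = -36675*((-15530 + 983) - 41472) = -36675*(-14547 - 41472) = -36675*(-56019) = 2054496825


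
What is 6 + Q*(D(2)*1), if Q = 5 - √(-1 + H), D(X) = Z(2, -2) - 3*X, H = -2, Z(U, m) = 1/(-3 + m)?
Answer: -25 + 31*I*√3/5 ≈ -25.0 + 10.739*I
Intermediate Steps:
D(X) = -⅕ - 3*X (D(X) = 1/(-3 - 2) - 3*X = 1/(-5) - 3*X = -⅕ - 3*X)
Q = 5 - I*√3 (Q = 5 - √(-1 - 2) = 5 - √(-3) = 5 - I*√3 ≈ 5.0 - 1.732*I)
6 + Q*(D(2)*1) = 6 + (5 - I*√3)*((-⅕ - 3*2)*1) = 6 + (5 - I*√3)*((-⅕ - 6)*1) = 6 + (5 - I*√3)*(-31/5*1) = 6 + (5 - I*√3)*(-31/5) = 6 + (-31 + 31*I*√3/5) = -25 + 31*I*√3/5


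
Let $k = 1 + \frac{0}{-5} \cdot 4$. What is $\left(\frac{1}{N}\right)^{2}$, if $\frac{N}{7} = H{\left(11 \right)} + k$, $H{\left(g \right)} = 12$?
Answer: $\frac{1}{8281} \approx 0.00012076$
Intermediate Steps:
$k = 1$ ($k = 1 + 0 \left(- \frac{1}{5}\right) 4 = 1 + 0 \cdot 4 = 1 + 0 = 1$)
$N = 91$ ($N = 7 \left(12 + 1\right) = 7 \cdot 13 = 91$)
$\left(\frac{1}{N}\right)^{2} = \left(\frac{1}{91}\right)^{2} = \frac{1}{8281}$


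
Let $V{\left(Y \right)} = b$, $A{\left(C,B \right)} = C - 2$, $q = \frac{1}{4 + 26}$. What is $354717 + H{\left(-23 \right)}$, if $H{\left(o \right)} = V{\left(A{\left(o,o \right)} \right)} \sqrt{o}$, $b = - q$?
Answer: $354717 - \frac{i \sqrt{23}}{30} \approx 3.5472 \cdot 10^{5} - 0.15986 i$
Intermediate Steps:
$q = \frac{1}{30} \approx 0.033333$
$A{\left(C,B \right)} = -2 + C$ ($A{\left(C,B \right)} = C - 2 = -2 + C$)
$b = - \frac{1}{30}$ ($b = \left(-1\right) \frac{1}{30} = - \frac{1}{30} \approx -0.033333$)
$V{\left(Y \right)} = - \frac{1}{30}$
$H{\left(o \right)} = - \frac{\sqrt{o}}{30}$
$354717 + H{\left(-23 \right)} = 354717 - \frac{\sqrt{-23}}{30} = 354717 - \frac{i \sqrt{23}}{30}$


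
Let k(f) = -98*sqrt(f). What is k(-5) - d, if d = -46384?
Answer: 46384 - 98*I*sqrt(5) ≈ 46384.0 - 219.13*I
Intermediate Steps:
k(-5) - d = -98*I*sqrt(5) - 1*(-46384) = -98*I*sqrt(5) + 46384 = 46384 - 98*I*sqrt(5)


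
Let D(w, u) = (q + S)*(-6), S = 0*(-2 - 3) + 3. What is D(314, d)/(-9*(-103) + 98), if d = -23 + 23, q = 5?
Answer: -48/1025 ≈ -0.046829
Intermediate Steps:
S = 3 (S = 0*(-5) + 3 = 0 + 3 = 3)
d = 0
D(w, u) = -48 (D(w, u) = (5 + 3)*(-6) = 8*(-6) = -48)
D(314, d)/(-9*(-103) + 98) = -48/(-9*(-103) + 98) = -48/(927 + 98) = -48/1025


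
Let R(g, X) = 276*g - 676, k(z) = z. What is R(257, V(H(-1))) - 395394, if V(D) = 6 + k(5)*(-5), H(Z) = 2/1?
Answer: -325138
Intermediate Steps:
H(Z) = 2 (H(Z) = 2*1 = 2)
V(D) = -19 (V(D) = 6 + 5*(-5) = 6 - 25 = -19)
R(g, X) = -676 + 276*g
R(257, V(H(-1))) - 395394 = (-676 + 276*257) - 395394 = (-676 + 70932) - 395394 = 70256 - 395394 = -325138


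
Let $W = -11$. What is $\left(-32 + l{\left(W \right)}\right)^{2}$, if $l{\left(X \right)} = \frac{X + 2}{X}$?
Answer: $\frac{117649}{121} \approx 972.31$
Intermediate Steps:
$l{\left(X \right)} = \frac{2 + X}{X}$
$\left(-32 + l{\left(W \right)}\right)^{2} = \left(-32 + \frac{2 - 11}{-11}\right)^{2} = \left(-32 - - \frac{9}{11}\right)^{2} = \left(-32 + \frac{9}{11}\right)^{2} = \left(- \frac{343}{11}\right)^{2} = \frac{117649}{121}$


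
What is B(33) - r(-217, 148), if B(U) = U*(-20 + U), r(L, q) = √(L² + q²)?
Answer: 429 - √68993 ≈ 166.33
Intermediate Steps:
B(33) - r(-217, 148) = 33*(-20 + 33) - √((-217)² + 148²) = 33*13 - √(47089 + 21904) = 429 - √68993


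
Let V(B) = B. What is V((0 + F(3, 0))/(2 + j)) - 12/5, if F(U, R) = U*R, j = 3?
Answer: -12/5 ≈ -2.4000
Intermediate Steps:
F(U, R) = R*U
V((0 + F(3, 0))/(2 + j)) - 12/5 = (0 + 0*3)/(2 + 3) - 12/5 = (0 + 0)/5 - 12*1/5 = 0*(1/5) - 12/5 = 0 - 12/5 = -12/5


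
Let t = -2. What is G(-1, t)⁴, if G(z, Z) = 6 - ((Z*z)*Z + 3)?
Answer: 2401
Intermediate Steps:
G(z, Z) = 3 - z*Z² (G(z, Z) = 6 - (z*Z² + 3) = 6 - (3 + z*Z²) = 6 + (-3 - z*Z²) = 3 - z*Z²)
G(-1, t)⁴ = (3 - 1*(-1)*(-2)²)⁴ = (3 - 1*(-1)*4)⁴ = (3 + 4)⁴ = 7⁴ = 2401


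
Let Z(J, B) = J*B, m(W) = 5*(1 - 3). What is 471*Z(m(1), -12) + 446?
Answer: 56966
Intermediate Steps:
m(W) = -10 (m(W) = 5*(-2) = -10)
Z(J, B) = B*J
471*Z(m(1), -12) + 446 = 471*(-12*(-10)) + 446 = 471*120 + 446 = 56520 + 446 = 56966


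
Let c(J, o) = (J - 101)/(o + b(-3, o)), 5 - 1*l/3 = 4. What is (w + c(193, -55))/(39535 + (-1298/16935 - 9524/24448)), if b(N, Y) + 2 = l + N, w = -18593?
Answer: -36568682660320/77749708472191 ≈ -0.47034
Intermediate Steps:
l = 3 (l = 15 - 3*4 = 15 - 12 = 3)
b(N, Y) = 1 + N (b(N, Y) = -2 + (3 + N) = 1 + N)
c(J, o) = (-101 + J)/(-2 + o) (c(J, o) = (J - 101)/(o + (1 - 3)) = (-101 + J)/(o - 2) = (-101 + J)/(-2 + o))
(w + c(193, -55))/(39535 + (-1298/16935 - 9524/24448)) = (-18593 + (-101 + 193)/(-2 - 55))/(39535 + (-1298/16935 - 9524/24448)) = (-18593 + 92/(-57))/(39535 + (-1298*1/16935 - 9524*1/24448)) = (-18593 - 1/57*92)/(39535 + (-1298/16935 - 2381/6112)) = (-18593 - 92/57)/(39535 - 48255611/103506720) = -1059893/(57*4092089919589/103506720) = -1059893/57*103506720/4092089919589 = -36568682660320/77749708472191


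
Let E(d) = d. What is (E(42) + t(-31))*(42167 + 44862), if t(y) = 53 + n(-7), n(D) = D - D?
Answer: 8267755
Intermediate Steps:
n(D) = 0
t(y) = 53 (t(y) = 53 + 0 = 53)
(E(42) + t(-31))*(42167 + 44862) = (42 + 53)*(42167 + 44862) = 95*87029 = 8267755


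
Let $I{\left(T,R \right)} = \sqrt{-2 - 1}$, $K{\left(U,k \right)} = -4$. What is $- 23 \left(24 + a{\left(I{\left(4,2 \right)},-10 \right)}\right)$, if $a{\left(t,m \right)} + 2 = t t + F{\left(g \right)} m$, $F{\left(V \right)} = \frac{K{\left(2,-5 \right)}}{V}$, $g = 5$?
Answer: $-621$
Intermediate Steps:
$F{\left(V \right)} = - \frac{4}{V}$
$I{\left(T,R \right)} = i \sqrt{3}$ ($I{\left(T,R \right)} = \sqrt{-3} = i \sqrt{3}$)
$a{\left(t,m \right)} = -2 + t^{2} - \frac{4 m}{5}$ ($a{\left(t,m \right)} = -2 + \left(t t + - \frac{4}{5} m\right) = -2 + \left(t^{2} + \left(-4\right) \frac{1}{5} m\right) = -2 - \left(- t^{2} + \frac{4 m}{5}\right) = -2 + t^{2} - \frac{4 m}{5}$)
$- 23 \left(24 + a{\left(I{\left(4,2 \right)},-10 \right)}\right) = - 23 \left(24 - \left(-6 + 3\right)\right) = - 23 \left(24 - -3\right) = - 23 \left(24 + 3\right) = \left(-23\right) 27 = -621$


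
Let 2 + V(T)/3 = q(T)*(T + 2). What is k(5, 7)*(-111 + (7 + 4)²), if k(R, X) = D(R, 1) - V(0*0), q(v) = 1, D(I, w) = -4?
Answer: -40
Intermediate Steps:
V(T) = 3*T (V(T) = -6 + 3*(1*(T + 2)) = -6 + 3*(1*(2 + T)) = -6 + 3*(2 + T) = -6 + (6 + 3*T) = 3*T)
k(R, X) = -4 (k(R, X) = -4 - 3*0*0 = -4 - 3*0 = -4 - 1*0 = -4 + 0 = -4)
k(5, 7)*(-111 + (7 + 4)²) = -4*(-111 + (7 + 4)²) = -4*(-111 + 11²) = -4*(-111 + 121) = -4*10 = -40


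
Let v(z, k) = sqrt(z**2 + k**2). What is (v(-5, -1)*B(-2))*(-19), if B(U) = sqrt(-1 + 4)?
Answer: -19*sqrt(78) ≈ -167.80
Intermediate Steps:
v(z, k) = sqrt(k**2 + z**2)
B(U) = sqrt(3)
(v(-5, -1)*B(-2))*(-19) = (sqrt((-1)**2 + (-5)**2)*sqrt(3))*(-19) = (sqrt(1 + 25)*sqrt(3))*(-19) = (sqrt(26)*sqrt(3))*(-19) = sqrt(78)*(-19) = -19*sqrt(78)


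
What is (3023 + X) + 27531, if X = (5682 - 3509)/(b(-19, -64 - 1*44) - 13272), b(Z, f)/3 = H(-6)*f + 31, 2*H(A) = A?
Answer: 372970505/12207 ≈ 30554.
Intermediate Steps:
H(A) = A/2
b(Z, f) = 93 - 9*f (b(Z, f) = 3*(((½)*(-6))*f + 31) = 3*(-3*f + 31) = 3*(31 - 3*f) = 93 - 9*f)
X = -2173/12207 (X = (5682 - 3509)/((93 - 9*(-64 - 1*44)) - 13272) = 2173/((93 - 9*(-64 - 44)) - 13272) = 2173/((93 - 9*(-108)) - 13272) = 2173/((93 + 972) - 13272) = 2173/(1065 - 13272) = 2173/(-12207) = 2173*(-1/12207) = -2173/12207 ≈ -0.17801)
(3023 + X) + 27531 = (3023 - 2173/12207) + 27531 = 36899588/12207 + 27531 = 372970505/12207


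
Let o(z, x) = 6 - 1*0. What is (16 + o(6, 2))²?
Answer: 484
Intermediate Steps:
o(z, x) = 6 (o(z, x) = 6 + 0 = 6)
(16 + o(6, 2))² = (16 + 6)² = 22² = 484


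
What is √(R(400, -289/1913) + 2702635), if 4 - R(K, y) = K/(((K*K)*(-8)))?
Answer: √17296889602/80 ≈ 1644.0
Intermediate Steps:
R(K, y) = 4 + 1/(8*K) (R(K, y) = 4 - K/((K*K)*(-8)) = 4 - K/(K²*(-8)) = 4 - K/((-8*K²)) = 4 - K*(-1/(8*K²)) = 4 - (-1)/(8*K) = 4 + 1/(8*K))
√(R(400, -289/1913) + 2702635) = √((4 + (⅛)/400) + 2702635) = √((4 + (⅛)*(1/400)) + 2702635) = √((4 + 1/3200) + 2702635) = √(12801/3200 + 2702635) = √(8648444801/3200) = √17296889602/80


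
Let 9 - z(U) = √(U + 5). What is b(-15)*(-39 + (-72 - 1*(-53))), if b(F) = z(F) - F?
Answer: -1392 + 58*I*√10 ≈ -1392.0 + 183.41*I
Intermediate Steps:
z(U) = 9 - √(5 + U) (z(U) = 9 - √(U + 5) = 9 - √(5 + U))
b(F) = 9 - F - √(5 + F) (b(F) = (9 - √(5 + F)) - F = 9 - F - √(5 + F))
b(-15)*(-39 + (-72 - 1*(-53))) = (9 - 1*(-15) - √(5 - 15))*(-39 + (-72 - 1*(-53))) = (9 + 15 - √(-10))*(-39 + (-72 + 53)) = (9 + 15 - I*√10)*(-39 - 19) = (9 + 15 - I*√10)*(-58) = (24 - I*√10)*(-58) = -1392 + 58*I*√10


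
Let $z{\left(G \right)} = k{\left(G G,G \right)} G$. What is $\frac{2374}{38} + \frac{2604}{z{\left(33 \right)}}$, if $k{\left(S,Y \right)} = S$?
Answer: $\frac{14235565}{227601} \approx 62.546$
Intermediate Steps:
$z{\left(G \right)} = G^{3}$ ($z{\left(G \right)} = G G G = G^{2} G = G^{3}$)
$\frac{2374}{38} + \frac{2604}{z{\left(33 \right)}} = \frac{2374}{38} + \frac{2604}{33^{3}} = 2374 \cdot \frac{1}{38} + \frac{2604}{35937} = \frac{1187}{19} + 2604 \cdot \frac{1}{35937} = \frac{1187}{19} + \frac{868}{11979} = \frac{14235565}{227601}$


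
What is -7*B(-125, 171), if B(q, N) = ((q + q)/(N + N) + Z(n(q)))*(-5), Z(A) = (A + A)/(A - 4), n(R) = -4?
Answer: 1610/171 ≈ 9.4152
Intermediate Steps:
Z(A) = 2*A/(-4 + A) (Z(A) = (2*A)/(-4 + A) = 2*A/(-4 + A))
B(q, N) = -5 - 5*q/N (B(q, N) = ((q + q)/(N + N) + 2*(-4)/(-4 - 4))*(-5) = ((2*q)/((2*N)) + 2*(-4)/(-8))*(-5) = ((2*q)*(1/(2*N)) + 2*(-4)*(-1/8))*(-5) = (q/N + 1)*(-5) = (1 + q/N)*(-5) = -5 - 5*q/N)
-7*B(-125, 171) = -7*(-5 - 5*(-125)/171) = -7*(-5 - 5*(-125)*1/171) = -7*(-5 + 625/171) = -7*(-230/171) = 1610/171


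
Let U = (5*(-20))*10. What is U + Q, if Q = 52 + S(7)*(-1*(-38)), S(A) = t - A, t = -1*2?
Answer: -1290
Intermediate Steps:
t = -2
U = -1000 (U = -100*10 = -1000)
S(A) = -2 - A
Q = -290 (Q = 52 + (-2 - 1*7)*(-1*(-38)) = 52 + (-2 - 7)*38 = 52 - 9*38 = 52 - 342 = -290)
U + Q = -1000 - 290 = -1290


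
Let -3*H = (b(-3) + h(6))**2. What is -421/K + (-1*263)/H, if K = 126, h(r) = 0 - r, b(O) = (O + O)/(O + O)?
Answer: 88889/3150 ≈ 28.219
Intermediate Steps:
b(O) = 1 (b(O) = (2*O)/((2*O)) = (2*O)*(1/(2*O)) = 1)
h(r) = -r
H = -25/3 (H = -(1 - 1*6)**2/3 = -(1 - 6)**2/3 = -1/3*(-5)**2 = -1/3*25 = -25/3 ≈ -8.3333)
-421/K + (-1*263)/H = -421/126 + (-1*263)/(-25/3) = -421*1/126 - 263*(-3/25) = -421/126 + 789/25 = 88889/3150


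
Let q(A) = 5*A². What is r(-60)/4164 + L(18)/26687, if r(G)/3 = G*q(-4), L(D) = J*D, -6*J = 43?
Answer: -32069163/9260389 ≈ -3.4630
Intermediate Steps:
J = -43/6 (J = -⅙*43 = -43/6 ≈ -7.1667)
L(D) = -43*D/6
r(G) = 240*G (r(G) = 3*(G*(5*(-4)²)) = 3*(G*(5*16)) = 3*(G*80) = 3*(80*G) = 240*G)
r(-60)/4164 + L(18)/26687 = (240*(-60))/4164 - 43/6*18/26687 = -14400*1/4164 - 129*1/26687 = -1200/347 - 129/26687 = -32069163/9260389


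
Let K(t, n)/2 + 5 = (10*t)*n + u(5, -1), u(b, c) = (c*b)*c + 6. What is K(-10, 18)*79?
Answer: -283452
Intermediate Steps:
u(b, c) = 6 + b*c**2 (u(b, c) = (b*c)*c + 6 = b*c**2 + 6 = 6 + b*c**2)
K(t, n) = 12 + 20*n*t (K(t, n) = -10 + 2*((10*t)*n + (6 + 5*(-1)**2)) = -10 + 2*(10*n*t + (6 + 5*1)) = -10 + 2*(10*n*t + (6 + 5)) = -10 + 2*(10*n*t + 11) = -10 + 2*(11 + 10*n*t) = -10 + (22 + 20*n*t) = 12 + 20*n*t)
K(-10, 18)*79 = (12 + 20*18*(-10))*79 = (12 - 3600)*79 = -3588*79 = -283452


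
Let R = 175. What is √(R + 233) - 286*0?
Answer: 2*√102 ≈ 20.199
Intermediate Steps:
√(R + 233) - 286*0 = √(175 + 233) - 286*0 = √408 + 0 = 2*√102 + 0 = 2*√102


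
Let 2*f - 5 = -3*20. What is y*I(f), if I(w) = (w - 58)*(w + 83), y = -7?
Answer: 132867/4 ≈ 33217.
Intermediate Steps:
f = -55/2 (f = 5/2 + (-3*20)/2 = 5/2 + (½)*(-60) = 5/2 - 30 = -55/2 ≈ -27.500)
I(w) = (-58 + w)*(83 + w)
y*I(f) = -7*(-4814 + (-55/2)² + 25*(-55/2)) = -7*(-4814 + 3025/4 - 1375/2) = -7*(-18981/4) = 132867/4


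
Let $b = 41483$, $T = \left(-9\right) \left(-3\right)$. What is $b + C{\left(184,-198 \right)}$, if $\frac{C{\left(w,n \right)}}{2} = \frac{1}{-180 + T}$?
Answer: $\frac{6346897}{153} \approx 41483.0$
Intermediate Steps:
$T = 27$
$C{\left(w,n \right)} = - \frac{2}{153}$ ($C{\left(w,n \right)} = \frac{2}{-180 + 27} = \frac{2}{-153} = 2 \left(- \frac{1}{153}\right) = - \frac{2}{153}$)
$b + C{\left(184,-198 \right)} = 41483 - \frac{2}{153} = \frac{6346897}{153}$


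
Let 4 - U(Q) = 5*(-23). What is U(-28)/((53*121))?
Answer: 119/6413 ≈ 0.018556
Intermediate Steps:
U(Q) = 119 (U(Q) = 4 - 5*(-23) = 4 - 1*(-115) = 4 + 115 = 119)
U(-28)/((53*121)) = 119/((53*121)) = 119/6413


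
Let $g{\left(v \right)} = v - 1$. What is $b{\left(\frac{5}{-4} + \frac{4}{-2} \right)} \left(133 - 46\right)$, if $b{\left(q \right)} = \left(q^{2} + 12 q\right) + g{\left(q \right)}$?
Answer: $- \frac{45501}{16} \approx -2843.8$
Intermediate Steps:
$g{\left(v \right)} = -1 + v$
$b{\left(q \right)} = -1 + q^{2} + 13 q$ ($b{\left(q \right)} = \left(q^{2} + 12 q\right) + \left(-1 + q\right) = -1 + q^{2} + 13 q$)
$b{\left(\frac{5}{-4} + \frac{4}{-2} \right)} \left(133 - 46\right) = \left(-1 + \left(\frac{5}{-4} + \frac{4}{-2}\right)^{2} + 13 \left(\frac{5}{-4} + \frac{4}{-2}\right)\right) \left(133 - 46\right) = \left(-1 + \left(5 \left(- \frac{1}{4}\right) + 4 \left(- \frac{1}{2}\right)\right)^{2} + 13 \left(5 \left(- \frac{1}{4}\right) + 4 \left(- \frac{1}{2}\right)\right)\right) 87 = \left(-1 + \left(- \frac{5}{4} - 2\right)^{2} + 13 \left(- \frac{5}{4} - 2\right)\right) 87 = \left(-1 + \left(- \frac{13}{4}\right)^{2} + 13 \left(- \frac{13}{4}\right)\right) 87 = \left(-1 + \frac{169}{16} - \frac{169}{4}\right) 87 = \left(- \frac{523}{16}\right) 87 = - \frac{45501}{16}$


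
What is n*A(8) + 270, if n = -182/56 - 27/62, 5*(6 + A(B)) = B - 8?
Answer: 18111/62 ≈ 292.11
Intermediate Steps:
A(B) = -38/5 + B/5 (A(B) = -6 + (B - 8)/5 = -6 + (-8 + B)/5 = -6 + (-8/5 + B/5) = -38/5 + B/5)
n = -457/124 (n = -182*1/56 - 27*1/62 = -13/4 - 27/62 = -457/124 ≈ -3.6855)
n*A(8) + 270 = -457*(-38/5 + (⅕)*8)/124 + 270 = -457*(-38/5 + 8/5)/124 + 270 = -457/124*(-6) + 270 = 1371/62 + 270 = 18111/62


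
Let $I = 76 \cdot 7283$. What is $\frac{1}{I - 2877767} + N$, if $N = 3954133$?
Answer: $\frac{9190429212446}{2324259} \approx 3.9541 \cdot 10^{6}$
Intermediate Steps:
$I = 553508$
$\frac{1}{I - 2877767} + N = \frac{1}{553508 - 2877767} + 3954133 = \frac{1}{-2324259} + 3954133 = - \frac{1}{2324259} + 3954133 = \frac{9190429212446}{2324259}$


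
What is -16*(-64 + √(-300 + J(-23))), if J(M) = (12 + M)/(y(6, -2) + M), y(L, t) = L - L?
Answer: 1024 - 1328*I*√23/23 ≈ 1024.0 - 276.91*I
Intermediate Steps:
y(L, t) = 0
J(M) = (12 + M)/M (J(M) = (12 + M)/(0 + M) = (12 + M)/M)
-16*(-64 + √(-300 + J(-23))) = -16*(-64 + √(-300 + (12 - 23)/(-23))) = -16*(-64 + √(-300 - 1/23*(-11))) = -16*(-64 + √(-300 + 11/23)) = -16*(-64 + √(-6889/23)) = -16*(-64 + 83*I*√23/23) = 1024 - 1328*I*√23/23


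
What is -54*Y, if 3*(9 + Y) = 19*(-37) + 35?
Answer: 12510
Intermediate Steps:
Y = -695/3 (Y = -9 + (19*(-37) + 35)/3 = -9 + (-703 + 35)/3 = -9 + (⅓)*(-668) = -9 - 668/3 = -695/3 ≈ -231.67)
-54*Y = -54*(-695/3) = 12510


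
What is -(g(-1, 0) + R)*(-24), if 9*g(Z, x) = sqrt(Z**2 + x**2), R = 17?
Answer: 1232/3 ≈ 410.67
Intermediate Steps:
g(Z, x) = sqrt(Z**2 + x**2)/9
-(g(-1, 0) + R)*(-24) = -(sqrt((-1)**2 + 0**2)/9 + 17)*(-24) = -(sqrt(1 + 0)/9 + 17)*(-24) = -(sqrt(1)/9 + 17)*(-24) = -((1/9)*1 + 17)*(-24) = -(1/9 + 17)*(-24) = -154*(-24)/9 = -1*(-1232/3) = 1232/3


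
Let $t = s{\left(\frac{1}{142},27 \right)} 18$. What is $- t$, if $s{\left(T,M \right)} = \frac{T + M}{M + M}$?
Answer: $- \frac{3835}{426} \approx -9.0023$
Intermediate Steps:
$s{\left(T,M \right)} = \frac{M + T}{2 M}$
$t = \frac{3835}{426}$ ($t = \frac{27 + \frac{1}{142}}{2 \cdot 27} \cdot 18 = \frac{1}{2} \cdot \frac{1}{27} \left(27 + \frac{1}{142}\right) 18 = \frac{1}{2} \cdot \frac{1}{27} \cdot \frac{3835}{142} \cdot 18 = \frac{3835}{7668} \cdot 18 = \frac{3835}{426} \approx 9.0023$)
$- t = \left(-1\right) \frac{3835}{426} = - \frac{3835}{426}$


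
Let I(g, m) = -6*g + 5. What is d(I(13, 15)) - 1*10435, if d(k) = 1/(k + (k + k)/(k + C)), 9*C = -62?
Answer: -533990974/51173 ≈ -10435.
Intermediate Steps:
C = -62/9 (C = (1/9)*(-62) = -62/9 ≈ -6.8889)
I(g, m) = 5 - 6*g
d(k) = 1/(k + 2*k/(-62/9 + k)) (d(k) = 1/(k + (k + k)/(k - 62/9)) = 1/(k + (2*k)/(-62/9 + k)) = 1/(k + 2*k/(-62/9 + k)))
d(I(13, 15)) - 1*10435 = (-62 + 9*(5 - 6*13))/((5 - 6*13)*(-44 + 9*(5 - 6*13))) - 1*10435 = (-62 + 9*(5 - 78))/((5 - 78)*(-44 + 9*(5 - 78))) - 10435 = (-62 + 9*(-73))/((-73)*(-44 + 9*(-73))) - 10435 = -(-62 - 657)/(73*(-44 - 657)) - 10435 = -1/73*(-719)/(-701) - 10435 = -1/73*(-1/701)*(-719) - 10435 = -719/51173 - 10435 = -533990974/51173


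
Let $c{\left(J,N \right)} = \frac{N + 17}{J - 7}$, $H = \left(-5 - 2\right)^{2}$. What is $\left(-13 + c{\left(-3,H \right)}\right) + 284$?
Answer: $\frac{1322}{5} \approx 264.4$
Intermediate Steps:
$H = 49$ ($H = \left(-7\right)^{2} = 49$)
$c{\left(J,N \right)} = \frac{17 + N}{-7 + J}$
$\left(-13 + c{\left(-3,H \right)}\right) + 284 = \left(-13 + \frac{17 + 49}{-7 - 3}\right) + 284 = \left(-13 + \frac{1}{-10} \cdot 66\right) + 284 = \left(-13 - \frac{33}{5}\right) + 284 = - \frac{98}{5} + 284 = \frac{1322}{5}$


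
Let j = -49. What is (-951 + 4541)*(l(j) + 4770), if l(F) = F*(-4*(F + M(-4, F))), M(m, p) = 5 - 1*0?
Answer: -13835860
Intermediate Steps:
M(m, p) = 5 (M(m, p) = 5 + 0 = 5)
l(F) = F*(-20 - 4*F) (l(F) = F*(-4*(F + 5)) = F*(-4*(5 + F)) = F*(-20 - 4*F))
(-951 + 4541)*(l(j) + 4770) = (-951 + 4541)*(-4*(-49)*(5 - 49) + 4770) = 3590*(-4*(-49)*(-44) + 4770) = 3590*(-8624 + 4770) = 3590*(-3854) = -13835860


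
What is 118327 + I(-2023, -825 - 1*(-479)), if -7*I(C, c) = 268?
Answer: 828021/7 ≈ 1.1829e+5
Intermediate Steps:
I(C, c) = -268/7 (I(C, c) = -⅐*268 = -268/7)
118327 + I(-2023, -825 - 1*(-479)) = 118327 - 268/7 = 828021/7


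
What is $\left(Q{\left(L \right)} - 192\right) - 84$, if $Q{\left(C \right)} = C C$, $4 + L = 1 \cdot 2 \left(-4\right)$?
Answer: $-132$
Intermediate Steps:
$L = -12$ ($L = -4 + 1 \cdot 2 \left(-4\right) = -4 + 2 \left(-4\right) = -4 - 8 = -12$)
$Q{\left(C \right)} = C^{2}$
$\left(Q{\left(L \right)} - 192\right) - 84 = \left(\left(-12\right)^{2} - 192\right) - 84 = \left(144 - 192\right) - 84 = -48 - 84 = -132$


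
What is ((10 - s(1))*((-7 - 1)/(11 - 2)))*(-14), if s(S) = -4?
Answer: 1568/9 ≈ 174.22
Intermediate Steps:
((10 - s(1))*((-7 - 1)/(11 - 2)))*(-14) = ((10 - 1*(-4))*((-7 - 1)/(11 - 2)))*(-14) = ((10 + 4)*(-8/9))*(-14) = (14*(-8*1/9))*(-14) = (14*(-8/9))*(-14) = -112/9*(-14) = 1568/9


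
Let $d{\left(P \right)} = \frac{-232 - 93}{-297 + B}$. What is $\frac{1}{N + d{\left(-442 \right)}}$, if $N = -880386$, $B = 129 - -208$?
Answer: $- \frac{8}{7043153} \approx -1.1359 \cdot 10^{-6}$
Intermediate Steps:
$B = 337$ ($B = 129 + 208 = 337$)
$d{\left(P \right)} = - \frac{65}{8}$ ($d{\left(P \right)} = \frac{-232 - 93}{-297 + 337} = - \frac{325}{40} = \left(-325\right) \frac{1}{40} = - \frac{65}{8}$)
$\frac{1}{N + d{\left(-442 \right)}} = \frac{1}{-880386 - \frac{65}{8}} = \frac{1}{- \frac{7043153}{8}} = - \frac{8}{7043153}$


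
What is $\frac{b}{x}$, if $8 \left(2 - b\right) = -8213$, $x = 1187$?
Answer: $\frac{8229}{9496} \approx 0.86658$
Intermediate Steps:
$b = \frac{8229}{8}$ ($b = 2 - - \frac{8213}{8} = 2 + \frac{8213}{8} = \frac{8229}{8} \approx 1028.6$)
$\frac{b}{x} = \frac{8229}{8 \cdot 1187} = \frac{8229}{8} \cdot \frac{1}{1187} = \frac{8229}{9496}$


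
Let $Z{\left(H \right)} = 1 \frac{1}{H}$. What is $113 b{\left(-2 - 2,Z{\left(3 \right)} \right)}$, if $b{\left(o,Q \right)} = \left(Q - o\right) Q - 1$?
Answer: $\frac{452}{9} \approx 50.222$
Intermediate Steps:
$Z{\left(H \right)} = \frac{1}{H}$
$b{\left(o,Q \right)} = -1 + Q \left(Q - o\right)$ ($b{\left(o,Q \right)} = Q \left(Q - o\right) - 1 = -1 + Q \left(Q - o\right)$)
$113 b{\left(-2 - 2,Z{\left(3 \right)} \right)} = 113 \left(-1 + \left(\frac{1}{3}\right)^{2} - \frac{-2 - 2}{3}\right) = 113 \left(-1 + \frac{1}{9} - \frac{1}{3} \left(-4\right)\right) = 113 \left(-1 + \frac{1}{9} + \frac{4}{3}\right) = 113 \cdot \frac{4}{9} = \frac{452}{9}$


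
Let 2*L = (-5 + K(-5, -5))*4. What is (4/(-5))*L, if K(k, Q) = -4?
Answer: 72/5 ≈ 14.400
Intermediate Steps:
L = -18 (L = ((-5 - 4)*4)/2 = (-9*4)/2 = (½)*(-36) = -18)
(4/(-5))*L = (4/(-5))*(-18) = (4*(-⅕))*(-18) = -⅘*(-18) = 72/5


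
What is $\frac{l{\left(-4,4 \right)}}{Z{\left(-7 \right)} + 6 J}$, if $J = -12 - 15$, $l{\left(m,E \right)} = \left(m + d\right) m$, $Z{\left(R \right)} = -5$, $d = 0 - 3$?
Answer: $- \frac{28}{167} \approx -0.16766$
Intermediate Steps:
$d = -3$ ($d = 0 - 3 = -3$)
$l{\left(m,E \right)} = m \left(-3 + m\right)$ ($l{\left(m,E \right)} = \left(m - 3\right) m = \left(-3 + m\right) m = m \left(-3 + m\right)$)
$J = -27$ ($J = -12 - 15 = -27$)
$\frac{l{\left(-4,4 \right)}}{Z{\left(-7 \right)} + 6 J} = \frac{\left(-4\right) \left(-3 - 4\right)}{-5 + 6 \left(-27\right)} = \frac{\left(-4\right) \left(-7\right)}{-5 - 162} = \frac{28}{-167} = 28 \left(- \frac{1}{167}\right) = - \frac{28}{167}$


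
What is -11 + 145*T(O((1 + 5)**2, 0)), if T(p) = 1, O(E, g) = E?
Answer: 134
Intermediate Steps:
-11 + 145*T(O((1 + 5)**2, 0)) = -11 + 145*1 = -11 + 145 = 134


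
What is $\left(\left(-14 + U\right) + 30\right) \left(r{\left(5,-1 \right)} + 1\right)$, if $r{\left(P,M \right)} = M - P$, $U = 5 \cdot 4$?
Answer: $-180$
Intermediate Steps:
$U = 20$
$\left(\left(-14 + U\right) + 30\right) \left(r{\left(5,-1 \right)} + 1\right) = \left(\left(-14 + 20\right) + 30\right) \left(\left(-1 - 5\right) + 1\right) = \left(6 + 30\right) \left(\left(-1 - 5\right) + 1\right) = 36 \left(-6 + 1\right) = 36 \left(-5\right) = -180$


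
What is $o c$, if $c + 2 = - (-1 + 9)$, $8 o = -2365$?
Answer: $\frac{11825}{4} \approx 2956.3$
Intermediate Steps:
$o = - \frac{2365}{8}$ ($o = \frac{1}{8} \left(-2365\right) = - \frac{2365}{8} \approx -295.63$)
$c = -10$ ($c = -2 - \left(-1 + 9\right) = -2 - 8 = -10$)
$o c = \left(- \frac{2365}{8}\right) \left(-10\right) = \frac{11825}{4}$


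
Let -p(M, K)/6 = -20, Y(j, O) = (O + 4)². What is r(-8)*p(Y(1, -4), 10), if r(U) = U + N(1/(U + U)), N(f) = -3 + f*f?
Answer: -42225/32 ≈ -1319.5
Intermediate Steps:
Y(j, O) = (4 + O)²
N(f) = -3 + f²
p(M, K) = 120 (p(M, K) = -6*(-20) = 120)
r(U) = -3 + U + 1/(4*U²) (r(U) = U + (-3 + (1/(U + U))²) = U + (-3 + (1/(2*U))²) = U + (-3 + 1/(4*U²)) = -3 + U + 1/(4*U²))
r(-8)*p(Y(1, -4), 10) = (-3 - 8 + (¼)/(-8)²)*120 = (-3 - 8 + (¼)*(1/64))*120 = (-3 - 8 + 1/256)*120 = -2815/256*120 = -42225/32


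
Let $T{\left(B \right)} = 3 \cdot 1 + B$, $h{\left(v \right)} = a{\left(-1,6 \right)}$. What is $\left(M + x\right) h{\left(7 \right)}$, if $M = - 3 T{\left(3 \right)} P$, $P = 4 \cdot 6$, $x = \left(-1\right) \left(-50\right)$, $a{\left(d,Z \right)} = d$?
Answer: $382$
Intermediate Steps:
$x = 50$
$h{\left(v \right)} = -1$
$T{\left(B \right)} = 3 + B$
$P = 24$
$M = -432$ ($M = - 3 \left(3 + 3\right) 24 = \left(-3\right) 6 \cdot 24 = \left(-18\right) 24 = -432$)
$\left(M + x\right) h{\left(7 \right)} = \left(-432 + 50\right) \left(-1\right) = \left(-382\right) \left(-1\right) = 382$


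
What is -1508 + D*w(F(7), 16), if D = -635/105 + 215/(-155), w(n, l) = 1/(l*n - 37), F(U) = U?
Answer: -14726588/9765 ≈ -1508.1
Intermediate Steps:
w(n, l) = 1/(-37 + l*n)
D = -4840/651 (D = -635*1/105 + 215*(-1/155) = -127/21 - 43/31 = -4840/651 ≈ -7.4347)
-1508 + D*w(F(7), 16) = -1508 - 4840/(651*(-37 + 16*7)) = -1508 - 4840/(651*(-37 + 112)) = -1508 - 4840/651/75 = -1508 - 4840/651*1/75 = -1508 - 968/9765 = -14726588/9765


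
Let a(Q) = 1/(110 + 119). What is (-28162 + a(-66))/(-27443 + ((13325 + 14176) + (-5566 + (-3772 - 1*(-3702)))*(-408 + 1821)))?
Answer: 6449097/1823666690 ≈ 0.0035363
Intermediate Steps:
a(Q) = 1/229
(-28162 + a(-66))/(-27443 + ((13325 + 14176) + (-5566 + (-3772 - 1*(-3702)))*(-408 + 1821))) = (-28162 + 1/229)/(-27443 + ((13325 + 14176) + (-5566 + (-3772 - 1*(-3702)))*(-408 + 1821))) = -6449097/(229*(-27443 + (27501 + (-5566 + (-3772 + 3702))*1413))) = -6449097/(229*(-27443 + (27501 + (-5566 - 70)*1413))) = -6449097/(229*(-27443 + (27501 - 5636*1413))) = -6449097/(229*(-27443 + (27501 - 7963668))) = -6449097/(229*(-27443 - 7936167)) = -6449097/229/(-7963610) = -6449097/229*(-1/7963610) = 6449097/1823666690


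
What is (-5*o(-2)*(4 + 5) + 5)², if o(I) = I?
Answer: 9025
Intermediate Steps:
(-5*o(-2)*(4 + 5) + 5)² = (-(-10)*(4 + 5) + 5)² = (-(-10)*9 + 5)² = (-5*(-18) + 5)² = (90 + 5)² = 95² = 9025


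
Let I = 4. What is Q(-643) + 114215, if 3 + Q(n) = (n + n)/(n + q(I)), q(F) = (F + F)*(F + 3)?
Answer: 67043730/587 ≈ 1.1421e+5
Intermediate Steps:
q(F) = 2*F*(3 + F) (q(F) = (2*F)*(3 + F) = 2*F*(3 + F))
Q(n) = -3 + 2*n/(56 + n) (Q(n) = -3 + (n + n)/(n + 2*4*(3 + 4)) = -3 + (2*n)/(n + 2*4*7) = -3 + (2*n)/(n + 56) = -3 + (2*n)/(56 + n) = -3 + 2*n/(56 + n))
Q(-643) + 114215 = (-168 - 1*(-643))/(56 - 643) + 114215 = (-168 + 643)/(-587) + 114215 = -1/587*475 + 114215 = -475/587 + 114215 = 67043730/587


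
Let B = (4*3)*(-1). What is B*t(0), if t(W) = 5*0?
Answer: 0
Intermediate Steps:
t(W) = 0
B = -12 (B = 12*(-1) = -12)
B*t(0) = -12*0 = 0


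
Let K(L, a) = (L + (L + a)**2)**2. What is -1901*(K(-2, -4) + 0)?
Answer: -2197556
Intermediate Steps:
-1901*(K(-2, -4) + 0) = -1901*((-2 + (-2 - 4)**2)**2 + 0) = -1901*((-2 + (-6)**2)**2 + 0) = -1901*((-2 + 36)**2 + 0) = -1901*(34**2 + 0) = -1901*(1156 + 0) = -1901*1156 = -2197556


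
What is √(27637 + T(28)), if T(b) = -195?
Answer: √27442 ≈ 165.66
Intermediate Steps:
√(27637 + T(28)) = √(27637 - 195) = √27442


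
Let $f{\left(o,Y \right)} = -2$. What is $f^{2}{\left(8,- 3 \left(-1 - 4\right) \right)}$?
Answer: $4$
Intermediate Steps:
$f^{2}{\left(8,- 3 \left(-1 - 4\right) \right)} = \left(-2\right)^{2} = 4$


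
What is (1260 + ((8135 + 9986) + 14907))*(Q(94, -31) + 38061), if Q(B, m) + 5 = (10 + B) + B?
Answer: 1311653152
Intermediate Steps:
Q(B, m) = 5 + 2*B (Q(B, m) = -5 + ((10 + B) + B) = -5 + (10 + 2*B) = 5 + 2*B)
(1260 + ((8135 + 9986) + 14907))*(Q(94, -31) + 38061) = (1260 + ((8135 + 9986) + 14907))*((5 + 2*94) + 38061) = (1260 + (18121 + 14907))*((5 + 188) + 38061) = (1260 + 33028)*(193 + 38061) = 34288*38254 = 1311653152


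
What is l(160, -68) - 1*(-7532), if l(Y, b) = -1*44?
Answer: 7488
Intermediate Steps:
l(Y, b) = -44
l(160, -68) - 1*(-7532) = -44 - 1*(-7532) = -44 + 7532 = 7488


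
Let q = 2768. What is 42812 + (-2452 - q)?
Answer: 37592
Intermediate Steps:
42812 + (-2452 - q) = 42812 + (-2452 - 1*2768) = 42812 + (-2452 - 2768) = 42812 - 5220 = 37592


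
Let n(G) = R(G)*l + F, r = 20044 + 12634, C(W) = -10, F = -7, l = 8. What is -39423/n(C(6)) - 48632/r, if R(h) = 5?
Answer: -214978275/179729 ≈ -1196.1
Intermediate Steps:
r = 32678
n(G) = 33 (n(G) = 5*8 - 7 = 40 - 7 = 33)
-39423/n(C(6)) - 48632/r = -39423/33 - 48632/32678 = -39423*1/33 - 48632*1/32678 = -13141/11 - 24316/16339 = -214978275/179729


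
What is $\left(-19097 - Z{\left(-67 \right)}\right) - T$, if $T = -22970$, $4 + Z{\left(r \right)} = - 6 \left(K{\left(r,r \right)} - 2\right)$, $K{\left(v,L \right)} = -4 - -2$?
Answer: $3853$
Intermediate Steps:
$K{\left(v,L \right)} = -2$ ($K{\left(v,L \right)} = -4 + 2 = -2$)
$Z{\left(r \right)} = 20$ ($Z{\left(r \right)} = -4 - 6 \left(-2 - 2\right) = -4 - -24 = -4 + 24 = 20$)
$\left(-19097 - Z{\left(-67 \right)}\right) - T = \left(-19097 - 20\right) - -22970 = \left(-19097 - 20\right) + 22970 = -19117 + 22970 = 3853$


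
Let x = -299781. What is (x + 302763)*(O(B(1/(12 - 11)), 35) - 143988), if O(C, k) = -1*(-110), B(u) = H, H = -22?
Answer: -429044196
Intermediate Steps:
B(u) = -22
O(C, k) = 110
(x + 302763)*(O(B(1/(12 - 11)), 35) - 143988) = (-299781 + 302763)*(110 - 143988) = 2982*(-143878) = -429044196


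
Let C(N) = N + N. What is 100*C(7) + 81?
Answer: 1481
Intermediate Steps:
C(N) = 2*N
100*C(7) + 81 = 100*(2*7) + 81 = 100*14 + 81 = 1400 + 81 = 1481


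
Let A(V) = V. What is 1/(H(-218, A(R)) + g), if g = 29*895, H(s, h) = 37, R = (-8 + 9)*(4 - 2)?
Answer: 1/25992 ≈ 3.8473e-5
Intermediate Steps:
R = 2 (R = 1*2 = 2)
g = 25955
1/(H(-218, A(R)) + g) = 1/(37 + 25955) = 1/25992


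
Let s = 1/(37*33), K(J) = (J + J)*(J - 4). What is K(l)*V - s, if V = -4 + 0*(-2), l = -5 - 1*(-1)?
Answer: -312577/1221 ≈ -256.00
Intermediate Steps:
l = -4 (l = -5 + 1 = -4)
V = -4 (V = -4 + 0 = -4)
K(J) = 2*J*(-4 + J) (K(J) = (2*J)*(-4 + J) = 2*J*(-4 + J))
s = 1/1221 ≈ 0.00081900
K(l)*V - s = (2*(-4)*(-4 - 4))*(-4) - 1*1/1221 = (2*(-4)*(-8))*(-4) - 1/1221 = 64*(-4) - 1/1221 = -256 - 1/1221 = -312577/1221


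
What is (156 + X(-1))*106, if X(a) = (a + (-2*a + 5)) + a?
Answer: 17066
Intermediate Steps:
X(a) = 5 (X(a) = (a + (5 - 2*a)) + a = (5 - a) + a = 5)
(156 + X(-1))*106 = (156 + 5)*106 = 161*106 = 17066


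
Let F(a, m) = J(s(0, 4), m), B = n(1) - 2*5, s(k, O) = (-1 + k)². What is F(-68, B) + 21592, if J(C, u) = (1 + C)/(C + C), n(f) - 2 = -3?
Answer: 21593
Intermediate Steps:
n(f) = -1 (n(f) = 2 - 3 = -1)
J(C, u) = (1 + C)/(2*C) (J(C, u) = (1 + C)/((2*C)) = (1 + C)*(1/(2*C)) = (1 + C)/(2*C))
B = -11 (B = -1 - 2*5 = -1 - 10 = -11)
F(a, m) = 1 (F(a, m) = (1 + (-1 + 0)²)/(2*((-1 + 0)²)) = (1 + (-1)²)/(2*((-1)²)) = (½)*(1 + 1)/1 = (½)*1*2 = 1)
F(-68, B) + 21592 = 1 + 21592 = 21593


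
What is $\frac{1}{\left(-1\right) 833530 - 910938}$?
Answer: $- \frac{1}{1744468} \approx -5.7324 \cdot 10^{-7}$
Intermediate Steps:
$\frac{1}{\left(-1\right) 833530 - 910938} = \frac{1}{-833530 - 910938} = \frac{1}{-1744468} = - \frac{1}{1744468}$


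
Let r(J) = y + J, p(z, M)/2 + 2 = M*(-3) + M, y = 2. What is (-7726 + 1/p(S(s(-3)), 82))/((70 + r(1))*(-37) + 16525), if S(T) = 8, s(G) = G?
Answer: -855011/1529856 ≈ -0.55888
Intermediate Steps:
p(z, M) = -4 - 4*M (p(z, M) = -4 + 2*(M*(-3) + M) = -4 + 2*(-3*M + M) = -4 + 2*(-2*M) = -4 - 4*M)
r(J) = 2 + J
(-7726 + 1/p(S(s(-3)), 82))/((70 + r(1))*(-37) + 16525) = (-7726 + 1/(-4 - 4*82))/((70 + (2 + 1))*(-37) + 16525) = (-7726 + 1/(-4 - 328))/((70 + 3)*(-37) + 16525) = (-7726 + 1/(-332))/(73*(-37) + 16525) = (-7726 - 1/332)/(-2701 + 16525) = -2565033/332/13824 = -2565033/332*1/13824 = -855011/1529856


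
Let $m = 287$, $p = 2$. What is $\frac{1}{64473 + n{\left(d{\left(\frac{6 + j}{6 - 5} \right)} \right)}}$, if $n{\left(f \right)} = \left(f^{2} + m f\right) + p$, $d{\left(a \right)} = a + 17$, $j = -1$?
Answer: $\frac{1}{71273} \approx 1.4031 \cdot 10^{-5}$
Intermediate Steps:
$d{\left(a \right)} = 17 + a$
$n{\left(f \right)} = 2 + f^{2} + 287 f$ ($n{\left(f \right)} = \left(f^{2} + 287 f\right) + 2 = 2 + f^{2} + 287 f$)
$\frac{1}{64473 + n{\left(d{\left(\frac{6 + j}{6 - 5} \right)} \right)}} = \frac{1}{64473 + \left(2 + \left(17 + \frac{6 - 1}{6 - 5}\right)^{2} + 287 \left(17 + \frac{6 - 1}{6 - 5}\right)\right)} = \frac{1}{64473 + \left(2 + \left(17 + \frac{5}{1}\right)^{2} + 287 \left(17 + \frac{5}{1}\right)\right)} = \frac{1}{64473 + \left(2 + \left(17 + 5 \cdot 1\right)^{2} + 287 \left(17 + 5 \cdot 1\right)\right)} = \frac{1}{64473 + \left(2 + \left(17 + 5\right)^{2} + 287 \left(17 + 5\right)\right)} = \frac{1}{64473 + \left(2 + 22^{2} + 287 \cdot 22\right)} = \frac{1}{64473 + \left(2 + 484 + 6314\right)} = \frac{1}{64473 + 6800} = \frac{1}{71273}$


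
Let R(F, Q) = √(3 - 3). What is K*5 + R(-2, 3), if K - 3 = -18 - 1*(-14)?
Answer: -5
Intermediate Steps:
K = -1 (K = 3 + (-18 - 1*(-14)) = 3 + (-18 + 14) = 3 - 4 = -1)
R(F, Q) = 0 (R(F, Q) = √0 = 0)
K*5 + R(-2, 3) = -1*5 + 0 = -5 + 0 = -5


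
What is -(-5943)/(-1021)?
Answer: -5943/1021 ≈ -5.8208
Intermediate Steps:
-(-5943)/(-1021) = -(-5943)*(-1)/1021 = -7*849/1021 = -5943/1021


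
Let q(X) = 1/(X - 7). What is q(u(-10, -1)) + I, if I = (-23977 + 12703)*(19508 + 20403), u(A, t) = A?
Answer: -7649262439/17 ≈ -4.4996e+8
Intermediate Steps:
q(X) = 1/(-7 + X)
I = -449956614 (I = -11274*39911 = -449956614)
q(u(-10, -1)) + I = 1/(-7 - 10) - 449956614 = 1/(-17) - 449956614 = -1/17 - 449956614 = -7649262439/17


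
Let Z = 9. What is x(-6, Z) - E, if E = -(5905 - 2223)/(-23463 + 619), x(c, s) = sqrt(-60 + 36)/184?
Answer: -1841/11422 + I*sqrt(6)/92 ≈ -0.16118 + 0.026625*I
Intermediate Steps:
x(c, s) = I*sqrt(6)/92 (x(c, s) = sqrt(-24)*(1/184) = (2*I*sqrt(6))*(1/184) = I*sqrt(6)/92)
E = 1841/11422 (E = -3682/(-22844) = -3682*(-1)/22844 = -1*(-1841/11422) = 1841/11422 ≈ 0.16118)
x(-6, Z) - E = I*sqrt(6)/92 - 1*1841/11422 = I*sqrt(6)/92 - 1841/11422 = -1841/11422 + I*sqrt(6)/92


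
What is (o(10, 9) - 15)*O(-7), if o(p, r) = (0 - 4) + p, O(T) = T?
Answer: 63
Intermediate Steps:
o(p, r) = -4 + p
(o(10, 9) - 15)*O(-7) = ((-4 + 10) - 15)*(-7) = (6 - 15)*(-7) = -9*(-7) = 63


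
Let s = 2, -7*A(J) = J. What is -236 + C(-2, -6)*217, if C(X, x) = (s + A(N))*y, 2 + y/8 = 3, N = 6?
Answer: 1748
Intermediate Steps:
A(J) = -J/7
y = 8 (y = -16 + 8*3 = -16 + 24 = 8)
C(X, x) = 64/7 (C(X, x) = (2 - ⅐*6)*8 = (2 - 6/7)*8 = (8/7)*8 = 64/7)
-236 + C(-2, -6)*217 = -236 + (64/7)*217 = -236 + 1984 = 1748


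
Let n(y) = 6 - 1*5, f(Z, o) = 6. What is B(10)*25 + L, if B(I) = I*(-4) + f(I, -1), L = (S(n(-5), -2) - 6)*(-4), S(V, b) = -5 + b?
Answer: -798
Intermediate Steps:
n(y) = 1 (n(y) = 6 - 5 = 1)
L = 52 (L = ((-5 - 2) - 6)*(-4) = (-7 - 6)*(-4) = -13*(-4) = 52)
B(I) = 6 - 4*I (B(I) = I*(-4) + 6 = -4*I + 6 = 6 - 4*I)
B(10)*25 + L = (6 - 4*10)*25 + 52 = (6 - 40)*25 + 52 = -34*25 + 52 = -850 + 52 = -798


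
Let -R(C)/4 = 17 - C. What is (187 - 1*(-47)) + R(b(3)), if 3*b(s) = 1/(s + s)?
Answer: 1496/9 ≈ 166.22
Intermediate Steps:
b(s) = 1/(6*s) (b(s) = 1/(3*(s + s)) = 1/(3*((2*s))) = (1/(2*s))/3 = 1/(6*s))
R(C) = -68 + 4*C (R(C) = -4*(17 - C) = -68 + 4*C)
(187 - 1*(-47)) + R(b(3)) = (187 - 1*(-47)) + (-68 + 4*((1/6)/3)) = (187 + 47) + (-68 + 4*((1/6)*(1/3))) = 234 + (-68 + 4*(1/18)) = 234 + (-68 + 2/9) = 234 - 610/9 = 1496/9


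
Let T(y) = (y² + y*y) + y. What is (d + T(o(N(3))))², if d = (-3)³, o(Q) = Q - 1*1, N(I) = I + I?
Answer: 784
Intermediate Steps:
N(I) = 2*I
o(Q) = -1 + Q (o(Q) = Q - 1 = -1 + Q)
d = -27
T(y) = y + 2*y² (T(y) = (y² + y²) + y = 2*y² + y = y + 2*y²)
(d + T(o(N(3))))² = (-27 + (-1 + 2*3)*(1 + 2*(-1 + 2*3)))² = (-27 + (-1 + 6)*(1 + 2*(-1 + 6)))² = (-27 + 5*(1 + 2*5))² = (-27 + 5*(1 + 10))² = (-27 + 5*11)² = (-27 + 55)² = 28² = 784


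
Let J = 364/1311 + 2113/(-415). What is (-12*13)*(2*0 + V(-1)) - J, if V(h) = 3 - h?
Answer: -336877477/544065 ≈ -619.19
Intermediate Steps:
J = -2619083/544065 (J = 364*(1/1311) + 2113*(-1/415) = 364/1311 - 2113/415 = -2619083/544065 ≈ -4.8139)
(-12*13)*(2*0 + V(-1)) - J = (-12*13)*(2*0 + (3 - 1*(-1))) - 1*(-2619083/544065) = -156*(0 + (3 + 1)) + 2619083/544065 = -156*(0 + 4) + 2619083/544065 = -156*4 + 2619083/544065 = -624 + 2619083/544065 = -336877477/544065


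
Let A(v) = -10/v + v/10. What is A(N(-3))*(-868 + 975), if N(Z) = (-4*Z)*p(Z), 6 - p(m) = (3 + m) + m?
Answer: 309337/270 ≈ 1145.7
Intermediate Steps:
p(m) = 3 - 2*m (p(m) = 6 - ((3 + m) + m) = 6 - (3 + 2*m) = 6 + (-3 - 2*m) = 3 - 2*m)
N(Z) = -4*Z*(3 - 2*Z) (N(Z) = (-4*Z)*(3 - 2*Z) = -4*Z*(3 - 2*Z))
A(v) = -10/v + v/10 (A(v) = -10/v + v*(⅒) = -10/v + v/10)
A(N(-3))*(-868 + 975) = (-10*(-1/(12*(-3 + 2*(-3)))) + (4*(-3)*(-3 + 2*(-3)))/10)*(-868 + 975) = (-10*(-1/(12*(-3 - 6))) + (4*(-3)*(-3 - 6))/10)*107 = (-10/(4*(-3)*(-9)) + (4*(-3)*(-9))/10)*107 = (-10/108 + (⅒)*108)*107 = (-10*1/108 + 54/5)*107 = (-5/54 + 54/5)*107 = (2891/270)*107 = 309337/270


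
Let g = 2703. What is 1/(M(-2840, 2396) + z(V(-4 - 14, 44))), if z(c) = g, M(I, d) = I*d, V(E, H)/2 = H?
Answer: -1/6801937 ≈ -1.4702e-7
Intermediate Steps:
V(E, H) = 2*H
z(c) = 2703
1/(M(-2840, 2396) + z(V(-4 - 14, 44))) = 1/(-2840*2396 + 2703) = 1/(-6804640 + 2703) = 1/(-6801937) = -1/6801937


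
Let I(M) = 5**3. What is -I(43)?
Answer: -125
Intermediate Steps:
I(M) = 125
-I(43) = -1*125 = -125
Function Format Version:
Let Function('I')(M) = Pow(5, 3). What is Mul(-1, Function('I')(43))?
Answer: -125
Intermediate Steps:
Function('I')(M) = 125
Mul(-1, Function('I')(43)) = Mul(-1, 125) = -125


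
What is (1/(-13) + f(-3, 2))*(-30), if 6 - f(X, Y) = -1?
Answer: -2700/13 ≈ -207.69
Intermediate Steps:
f(X, Y) = 7 (f(X, Y) = 6 - 1*(-1) = 6 + 1 = 7)
(1/(-13) + f(-3, 2))*(-30) = (1/(-13) + 7)*(-30) = (-1/13 + 7)*(-30) = (90/13)*(-30) = -2700/13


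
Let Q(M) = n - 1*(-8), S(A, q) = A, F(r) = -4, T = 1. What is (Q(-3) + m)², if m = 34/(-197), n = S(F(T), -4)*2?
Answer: 1156/38809 ≈ 0.029787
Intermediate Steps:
n = -8 (n = -4*2 = -8)
m = -34/197 (m = 34*(-1/197) = -34/197 ≈ -0.17259)
Q(M) = 0 (Q(M) = -8 - 1*(-8) = -8 + 8 = 0)
(Q(-3) + m)² = (0 - 34/197)² = (-34/197)² = 1156/38809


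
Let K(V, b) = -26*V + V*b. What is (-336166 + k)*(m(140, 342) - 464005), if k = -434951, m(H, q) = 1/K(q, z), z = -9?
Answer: 1427630553161189/3990 ≈ 3.5780e+11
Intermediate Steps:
m(H, q) = -1/(35*q) (m(H, q) = 1/(q*(-26 - 9)) = 1/(q*(-35)) = 1/(-35*q) = -1/(35*q))
(-336166 + k)*(m(140, 342) - 464005) = (-336166 - 434951)*(-1/35/342 - 464005) = -771117*(-1/35*1/342 - 464005) = -771117*(-1/11970 - 464005) = -771117*(-5554139851/11970) = 1427630553161189/3990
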